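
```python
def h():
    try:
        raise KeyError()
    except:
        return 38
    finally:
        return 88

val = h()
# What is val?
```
88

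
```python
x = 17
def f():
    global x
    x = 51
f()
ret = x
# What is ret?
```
51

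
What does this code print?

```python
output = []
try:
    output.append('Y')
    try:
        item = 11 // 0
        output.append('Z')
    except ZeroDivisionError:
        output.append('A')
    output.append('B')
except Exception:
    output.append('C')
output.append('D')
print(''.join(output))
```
YABD

Inner exception caught by inner handler, outer continues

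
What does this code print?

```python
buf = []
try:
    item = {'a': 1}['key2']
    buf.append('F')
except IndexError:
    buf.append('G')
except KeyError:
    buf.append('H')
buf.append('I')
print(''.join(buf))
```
HI

KeyError is caught by its specific handler, not IndexError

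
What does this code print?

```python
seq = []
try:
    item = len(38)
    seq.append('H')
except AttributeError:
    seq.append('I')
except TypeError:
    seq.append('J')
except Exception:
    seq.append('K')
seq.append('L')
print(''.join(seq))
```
JL

TypeError matches before generic Exception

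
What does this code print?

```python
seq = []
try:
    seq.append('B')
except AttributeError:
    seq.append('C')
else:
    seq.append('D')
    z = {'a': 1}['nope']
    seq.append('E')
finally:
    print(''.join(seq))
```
BD

Try succeeds, else appends 'D', KeyError in else is uncaught, finally prints before exception propagates ('E' never appended)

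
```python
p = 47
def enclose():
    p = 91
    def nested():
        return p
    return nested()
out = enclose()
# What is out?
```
91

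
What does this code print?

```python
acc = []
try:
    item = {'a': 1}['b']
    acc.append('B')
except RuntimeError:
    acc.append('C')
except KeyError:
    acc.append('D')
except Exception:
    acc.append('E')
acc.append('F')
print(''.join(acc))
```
DF

KeyError matches before generic Exception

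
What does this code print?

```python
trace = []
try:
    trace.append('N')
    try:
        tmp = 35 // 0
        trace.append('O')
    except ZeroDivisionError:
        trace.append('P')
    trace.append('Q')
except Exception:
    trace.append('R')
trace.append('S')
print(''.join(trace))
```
NPQS

Inner exception caught by inner handler, outer continues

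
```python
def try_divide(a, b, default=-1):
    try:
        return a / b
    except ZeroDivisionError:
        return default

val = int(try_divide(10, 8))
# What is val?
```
1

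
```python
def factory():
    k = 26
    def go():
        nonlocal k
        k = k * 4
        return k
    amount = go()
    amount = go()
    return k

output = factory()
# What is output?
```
416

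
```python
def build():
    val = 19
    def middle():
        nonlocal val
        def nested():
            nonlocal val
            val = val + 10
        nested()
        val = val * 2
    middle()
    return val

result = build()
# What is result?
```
58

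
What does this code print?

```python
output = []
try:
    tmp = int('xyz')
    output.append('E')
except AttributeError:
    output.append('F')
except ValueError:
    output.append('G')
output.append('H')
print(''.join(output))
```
GH

ValueError is caught by its specific handler, not AttributeError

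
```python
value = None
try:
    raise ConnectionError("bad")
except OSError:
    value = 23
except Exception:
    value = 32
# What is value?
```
23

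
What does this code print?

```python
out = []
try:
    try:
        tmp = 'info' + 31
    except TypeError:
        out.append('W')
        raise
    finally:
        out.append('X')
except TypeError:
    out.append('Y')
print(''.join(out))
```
WXY

finally runs before re-raised exception propagates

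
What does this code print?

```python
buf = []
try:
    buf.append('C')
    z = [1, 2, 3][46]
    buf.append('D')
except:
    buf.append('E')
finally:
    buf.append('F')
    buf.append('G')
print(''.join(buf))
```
CEFG

Code before exception runs, then except, then all of finally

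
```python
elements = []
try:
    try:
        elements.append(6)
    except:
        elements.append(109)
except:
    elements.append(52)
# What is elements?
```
[6]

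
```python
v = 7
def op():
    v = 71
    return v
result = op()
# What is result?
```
71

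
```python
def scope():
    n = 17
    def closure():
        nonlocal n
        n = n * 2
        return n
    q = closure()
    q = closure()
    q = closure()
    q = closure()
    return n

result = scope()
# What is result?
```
272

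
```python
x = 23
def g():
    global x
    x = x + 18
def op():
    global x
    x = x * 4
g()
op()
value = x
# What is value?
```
164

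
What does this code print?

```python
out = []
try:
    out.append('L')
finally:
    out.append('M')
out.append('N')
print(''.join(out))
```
LMN

try/finally without except, no exception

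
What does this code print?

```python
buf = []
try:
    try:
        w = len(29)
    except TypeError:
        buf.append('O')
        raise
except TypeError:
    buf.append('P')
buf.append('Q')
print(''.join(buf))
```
OPQ

raise without argument re-raises current exception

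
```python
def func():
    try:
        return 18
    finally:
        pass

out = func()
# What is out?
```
18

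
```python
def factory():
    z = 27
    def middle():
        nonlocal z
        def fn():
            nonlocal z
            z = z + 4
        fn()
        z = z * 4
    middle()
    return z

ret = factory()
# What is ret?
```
124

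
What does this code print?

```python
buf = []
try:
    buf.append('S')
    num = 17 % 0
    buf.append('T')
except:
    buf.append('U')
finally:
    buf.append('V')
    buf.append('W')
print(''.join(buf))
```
SUVW

Code before exception runs, then except, then all of finally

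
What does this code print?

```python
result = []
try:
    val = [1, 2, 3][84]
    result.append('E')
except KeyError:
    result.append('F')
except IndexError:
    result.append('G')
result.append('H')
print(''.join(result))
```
GH

IndexError is caught by its specific handler, not KeyError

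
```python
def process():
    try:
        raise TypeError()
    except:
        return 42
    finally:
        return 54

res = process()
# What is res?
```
54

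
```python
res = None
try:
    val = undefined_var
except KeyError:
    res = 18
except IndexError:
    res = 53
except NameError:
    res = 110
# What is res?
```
110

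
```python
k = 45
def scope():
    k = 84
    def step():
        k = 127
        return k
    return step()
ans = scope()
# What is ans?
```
127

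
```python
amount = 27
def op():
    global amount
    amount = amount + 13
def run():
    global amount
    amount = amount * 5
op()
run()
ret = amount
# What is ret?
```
200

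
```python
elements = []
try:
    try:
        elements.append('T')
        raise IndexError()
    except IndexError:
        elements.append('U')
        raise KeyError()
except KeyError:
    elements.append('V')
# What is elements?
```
['T', 'U', 'V']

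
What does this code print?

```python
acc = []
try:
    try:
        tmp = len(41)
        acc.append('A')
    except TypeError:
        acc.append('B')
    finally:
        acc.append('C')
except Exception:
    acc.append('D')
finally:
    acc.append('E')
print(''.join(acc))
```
BCE

Both finally blocks run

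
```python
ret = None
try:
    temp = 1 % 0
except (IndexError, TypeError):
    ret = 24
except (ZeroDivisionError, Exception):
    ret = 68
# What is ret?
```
68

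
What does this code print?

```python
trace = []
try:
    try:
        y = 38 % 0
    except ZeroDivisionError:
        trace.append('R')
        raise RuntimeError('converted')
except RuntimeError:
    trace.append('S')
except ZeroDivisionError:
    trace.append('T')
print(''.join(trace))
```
RS

New RuntimeError raised, caught by outer RuntimeError handler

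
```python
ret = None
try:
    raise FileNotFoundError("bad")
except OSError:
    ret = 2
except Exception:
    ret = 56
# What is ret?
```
2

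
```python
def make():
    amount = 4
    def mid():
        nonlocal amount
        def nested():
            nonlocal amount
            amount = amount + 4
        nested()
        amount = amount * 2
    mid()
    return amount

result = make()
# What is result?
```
16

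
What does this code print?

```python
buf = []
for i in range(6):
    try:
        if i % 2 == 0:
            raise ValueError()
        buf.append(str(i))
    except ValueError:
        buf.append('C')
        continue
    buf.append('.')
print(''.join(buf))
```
C1.C3.C5.

continue in except skips rest of loop body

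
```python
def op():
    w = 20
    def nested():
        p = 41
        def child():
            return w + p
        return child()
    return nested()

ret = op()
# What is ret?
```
61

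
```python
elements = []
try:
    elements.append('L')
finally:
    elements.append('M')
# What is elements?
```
['L', 'M']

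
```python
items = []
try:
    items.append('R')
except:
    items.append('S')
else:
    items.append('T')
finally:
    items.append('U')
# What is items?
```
['R', 'T', 'U']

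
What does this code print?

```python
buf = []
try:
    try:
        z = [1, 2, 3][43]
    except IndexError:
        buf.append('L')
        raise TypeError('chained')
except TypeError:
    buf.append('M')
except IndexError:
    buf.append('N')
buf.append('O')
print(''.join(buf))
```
LMO

TypeError raised and caught, original IndexError not re-raised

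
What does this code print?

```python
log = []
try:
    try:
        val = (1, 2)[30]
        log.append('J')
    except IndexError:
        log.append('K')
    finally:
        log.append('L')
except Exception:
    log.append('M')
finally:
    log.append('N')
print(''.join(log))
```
KLN

Both finally blocks run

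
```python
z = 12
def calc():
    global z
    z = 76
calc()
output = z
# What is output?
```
76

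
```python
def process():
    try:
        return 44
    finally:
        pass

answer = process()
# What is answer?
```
44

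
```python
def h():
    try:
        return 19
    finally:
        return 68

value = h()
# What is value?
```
68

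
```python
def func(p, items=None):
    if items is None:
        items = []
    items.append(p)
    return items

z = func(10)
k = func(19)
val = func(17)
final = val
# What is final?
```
[17]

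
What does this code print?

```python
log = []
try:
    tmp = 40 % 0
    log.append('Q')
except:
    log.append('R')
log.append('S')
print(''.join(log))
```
RS

Exception raised in try, caught by bare except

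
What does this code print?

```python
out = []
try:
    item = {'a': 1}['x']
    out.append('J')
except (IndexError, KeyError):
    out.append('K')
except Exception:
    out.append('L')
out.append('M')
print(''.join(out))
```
KM

KeyError matches tuple containing it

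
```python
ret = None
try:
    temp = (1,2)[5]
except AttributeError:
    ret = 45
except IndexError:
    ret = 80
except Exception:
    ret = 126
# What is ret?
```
80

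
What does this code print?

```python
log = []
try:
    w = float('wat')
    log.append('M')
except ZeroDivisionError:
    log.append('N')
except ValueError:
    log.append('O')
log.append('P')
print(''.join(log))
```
OP

ValueError is caught by its specific handler, not ZeroDivisionError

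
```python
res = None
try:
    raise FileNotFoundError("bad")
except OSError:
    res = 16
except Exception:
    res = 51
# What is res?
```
16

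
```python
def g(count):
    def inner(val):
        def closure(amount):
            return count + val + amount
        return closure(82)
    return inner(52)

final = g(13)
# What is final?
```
147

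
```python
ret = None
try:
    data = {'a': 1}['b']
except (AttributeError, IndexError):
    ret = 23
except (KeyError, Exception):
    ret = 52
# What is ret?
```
52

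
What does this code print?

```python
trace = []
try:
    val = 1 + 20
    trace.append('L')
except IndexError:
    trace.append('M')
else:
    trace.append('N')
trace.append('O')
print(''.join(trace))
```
LNO

else block runs when no exception occurs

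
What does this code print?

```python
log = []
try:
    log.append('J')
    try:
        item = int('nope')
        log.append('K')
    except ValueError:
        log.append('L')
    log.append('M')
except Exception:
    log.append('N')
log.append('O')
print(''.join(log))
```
JLMO

Inner exception caught by inner handler, outer continues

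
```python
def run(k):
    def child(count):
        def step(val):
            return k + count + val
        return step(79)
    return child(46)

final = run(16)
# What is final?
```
141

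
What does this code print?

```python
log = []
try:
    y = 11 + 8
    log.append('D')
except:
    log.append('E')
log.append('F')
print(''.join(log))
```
DF

No exception, try block completes normally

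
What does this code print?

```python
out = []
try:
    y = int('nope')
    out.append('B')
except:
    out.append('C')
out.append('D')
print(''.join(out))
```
CD

Exception raised in try, caught by bare except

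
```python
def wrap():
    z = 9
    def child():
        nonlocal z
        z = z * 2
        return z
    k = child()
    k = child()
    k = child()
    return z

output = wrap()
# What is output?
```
72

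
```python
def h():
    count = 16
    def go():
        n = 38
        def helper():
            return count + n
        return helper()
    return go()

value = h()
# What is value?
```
54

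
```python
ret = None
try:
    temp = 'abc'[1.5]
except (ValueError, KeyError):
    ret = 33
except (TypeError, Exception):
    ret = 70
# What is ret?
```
70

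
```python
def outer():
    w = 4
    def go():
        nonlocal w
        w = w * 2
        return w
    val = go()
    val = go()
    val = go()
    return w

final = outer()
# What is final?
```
32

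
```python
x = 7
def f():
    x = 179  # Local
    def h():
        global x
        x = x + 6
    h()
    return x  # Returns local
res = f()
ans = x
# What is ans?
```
13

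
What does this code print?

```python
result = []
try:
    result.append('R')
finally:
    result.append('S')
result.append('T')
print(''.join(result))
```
RST

try/finally without except, no exception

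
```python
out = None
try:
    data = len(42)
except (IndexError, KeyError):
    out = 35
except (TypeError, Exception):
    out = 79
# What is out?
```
79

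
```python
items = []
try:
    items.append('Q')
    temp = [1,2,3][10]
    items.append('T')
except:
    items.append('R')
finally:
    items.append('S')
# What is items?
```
['Q', 'R', 'S']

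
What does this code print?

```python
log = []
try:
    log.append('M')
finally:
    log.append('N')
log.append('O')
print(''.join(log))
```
MNO

try/finally without except, no exception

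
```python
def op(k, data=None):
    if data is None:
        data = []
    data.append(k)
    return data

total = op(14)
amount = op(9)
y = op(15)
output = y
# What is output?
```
[15]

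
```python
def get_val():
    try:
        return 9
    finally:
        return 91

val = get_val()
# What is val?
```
91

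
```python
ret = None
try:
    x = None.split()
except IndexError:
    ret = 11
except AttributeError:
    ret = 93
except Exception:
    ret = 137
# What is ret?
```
93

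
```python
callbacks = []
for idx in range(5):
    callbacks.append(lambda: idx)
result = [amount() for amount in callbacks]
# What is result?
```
[4, 4, 4, 4, 4]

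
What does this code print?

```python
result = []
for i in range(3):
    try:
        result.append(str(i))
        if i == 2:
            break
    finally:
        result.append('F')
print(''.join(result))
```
0F1F2F

finally runs even when breaking out of loop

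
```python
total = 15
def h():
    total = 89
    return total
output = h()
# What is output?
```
89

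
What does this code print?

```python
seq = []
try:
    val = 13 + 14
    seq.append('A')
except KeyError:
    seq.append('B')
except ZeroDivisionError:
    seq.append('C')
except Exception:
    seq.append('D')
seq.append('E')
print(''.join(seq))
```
AE

No exception, try block completes normally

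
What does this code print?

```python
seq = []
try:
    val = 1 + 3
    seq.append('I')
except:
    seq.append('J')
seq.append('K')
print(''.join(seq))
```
IK

No exception, try block completes normally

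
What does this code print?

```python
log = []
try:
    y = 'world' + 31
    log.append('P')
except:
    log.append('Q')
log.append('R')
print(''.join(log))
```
QR

Exception raised in try, caught by bare except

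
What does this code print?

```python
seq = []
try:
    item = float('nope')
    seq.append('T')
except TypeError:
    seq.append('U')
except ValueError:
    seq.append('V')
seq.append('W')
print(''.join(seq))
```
VW

ValueError is caught by its specific handler, not TypeError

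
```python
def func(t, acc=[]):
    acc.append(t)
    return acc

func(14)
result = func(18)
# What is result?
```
[14, 18]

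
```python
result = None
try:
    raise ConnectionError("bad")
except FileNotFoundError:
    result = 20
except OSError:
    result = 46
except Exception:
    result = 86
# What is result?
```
46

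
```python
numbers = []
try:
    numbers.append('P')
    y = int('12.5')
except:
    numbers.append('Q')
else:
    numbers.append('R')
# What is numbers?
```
['P', 'Q']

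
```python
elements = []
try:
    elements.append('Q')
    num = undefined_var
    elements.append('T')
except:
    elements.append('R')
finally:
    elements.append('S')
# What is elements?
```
['Q', 'R', 'S']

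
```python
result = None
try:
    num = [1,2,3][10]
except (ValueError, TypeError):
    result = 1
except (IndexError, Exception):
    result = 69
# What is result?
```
69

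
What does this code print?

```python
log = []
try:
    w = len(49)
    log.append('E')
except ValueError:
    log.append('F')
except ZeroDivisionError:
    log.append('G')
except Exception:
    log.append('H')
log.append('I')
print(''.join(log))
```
HI

TypeError not specifically caught, falls to Exception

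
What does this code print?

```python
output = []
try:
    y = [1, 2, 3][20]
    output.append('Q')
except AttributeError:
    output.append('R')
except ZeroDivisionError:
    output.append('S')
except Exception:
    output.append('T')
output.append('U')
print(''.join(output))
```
TU

IndexError not specifically caught, falls to Exception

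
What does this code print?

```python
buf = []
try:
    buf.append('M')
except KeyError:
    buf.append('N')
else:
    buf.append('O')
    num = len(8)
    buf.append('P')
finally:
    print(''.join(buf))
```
MO

Try succeeds, else appends 'O', TypeError in else is uncaught, finally prints before exception propagates ('P' never appended)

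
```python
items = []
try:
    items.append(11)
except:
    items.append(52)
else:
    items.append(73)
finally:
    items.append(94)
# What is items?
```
[11, 73, 94]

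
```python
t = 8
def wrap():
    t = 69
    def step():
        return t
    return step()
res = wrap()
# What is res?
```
69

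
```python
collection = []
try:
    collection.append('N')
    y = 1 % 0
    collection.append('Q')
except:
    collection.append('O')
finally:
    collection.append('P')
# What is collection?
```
['N', 'O', 'P']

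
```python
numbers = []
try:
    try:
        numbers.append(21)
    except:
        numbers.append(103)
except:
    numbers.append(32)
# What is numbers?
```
[21]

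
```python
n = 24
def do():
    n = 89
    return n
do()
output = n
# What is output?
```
24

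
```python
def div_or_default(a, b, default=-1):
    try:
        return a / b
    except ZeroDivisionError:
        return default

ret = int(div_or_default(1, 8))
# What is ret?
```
0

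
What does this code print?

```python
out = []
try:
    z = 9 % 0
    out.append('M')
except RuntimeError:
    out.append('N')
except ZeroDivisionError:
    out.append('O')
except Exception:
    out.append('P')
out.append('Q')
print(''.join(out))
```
OQ

ZeroDivisionError matches before generic Exception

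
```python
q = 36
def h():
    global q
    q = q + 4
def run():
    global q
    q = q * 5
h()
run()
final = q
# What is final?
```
200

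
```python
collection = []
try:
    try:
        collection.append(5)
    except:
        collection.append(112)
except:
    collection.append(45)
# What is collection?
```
[5]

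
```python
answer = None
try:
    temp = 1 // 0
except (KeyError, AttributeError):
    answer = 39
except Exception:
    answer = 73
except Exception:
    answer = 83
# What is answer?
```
73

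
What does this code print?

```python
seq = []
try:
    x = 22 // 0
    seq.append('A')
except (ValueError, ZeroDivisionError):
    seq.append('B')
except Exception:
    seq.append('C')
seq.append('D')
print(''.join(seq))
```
BD

ZeroDivisionError matches tuple containing it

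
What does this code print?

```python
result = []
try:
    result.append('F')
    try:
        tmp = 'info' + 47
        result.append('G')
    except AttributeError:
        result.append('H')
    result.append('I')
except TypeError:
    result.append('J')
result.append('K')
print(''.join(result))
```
FJK

Inner handler doesn't match, propagates to outer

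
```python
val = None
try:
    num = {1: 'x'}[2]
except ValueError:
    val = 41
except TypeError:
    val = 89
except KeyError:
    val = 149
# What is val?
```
149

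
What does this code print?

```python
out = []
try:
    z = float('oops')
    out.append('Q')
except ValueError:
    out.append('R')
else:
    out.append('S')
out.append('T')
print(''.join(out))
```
RT

else block skipped when exception is caught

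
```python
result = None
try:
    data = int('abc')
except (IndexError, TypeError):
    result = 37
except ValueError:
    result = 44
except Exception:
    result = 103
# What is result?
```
44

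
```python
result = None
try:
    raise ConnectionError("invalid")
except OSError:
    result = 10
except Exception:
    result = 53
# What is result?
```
10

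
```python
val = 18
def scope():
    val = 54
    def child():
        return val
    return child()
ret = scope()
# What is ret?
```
54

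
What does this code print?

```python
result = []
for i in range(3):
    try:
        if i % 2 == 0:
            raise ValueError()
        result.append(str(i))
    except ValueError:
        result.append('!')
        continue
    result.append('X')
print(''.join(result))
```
!1X!

continue in except skips rest of loop body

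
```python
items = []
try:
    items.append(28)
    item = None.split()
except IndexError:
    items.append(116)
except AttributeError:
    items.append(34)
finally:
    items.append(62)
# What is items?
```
[28, 34, 62]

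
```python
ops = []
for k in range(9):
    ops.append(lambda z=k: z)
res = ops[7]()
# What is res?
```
7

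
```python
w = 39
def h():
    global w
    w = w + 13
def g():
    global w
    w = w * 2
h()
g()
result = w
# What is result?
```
104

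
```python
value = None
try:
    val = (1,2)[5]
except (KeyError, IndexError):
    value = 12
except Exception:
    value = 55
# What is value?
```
12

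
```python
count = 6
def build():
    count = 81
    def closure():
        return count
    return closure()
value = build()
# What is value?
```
81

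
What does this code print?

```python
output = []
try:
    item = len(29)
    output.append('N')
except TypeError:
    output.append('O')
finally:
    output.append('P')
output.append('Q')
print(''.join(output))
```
OPQ

finally always runs, even after exception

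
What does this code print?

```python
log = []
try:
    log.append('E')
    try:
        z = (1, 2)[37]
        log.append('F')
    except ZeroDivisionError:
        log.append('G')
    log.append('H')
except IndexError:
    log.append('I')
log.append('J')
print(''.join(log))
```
EIJ

Inner handler doesn't match, propagates to outer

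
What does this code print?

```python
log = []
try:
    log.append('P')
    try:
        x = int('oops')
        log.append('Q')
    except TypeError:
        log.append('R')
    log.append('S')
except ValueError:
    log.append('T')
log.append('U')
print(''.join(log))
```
PTU

Inner handler doesn't match, propagates to outer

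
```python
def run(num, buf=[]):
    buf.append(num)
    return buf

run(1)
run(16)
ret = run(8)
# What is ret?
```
[1, 16, 8]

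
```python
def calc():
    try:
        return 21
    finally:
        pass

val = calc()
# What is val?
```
21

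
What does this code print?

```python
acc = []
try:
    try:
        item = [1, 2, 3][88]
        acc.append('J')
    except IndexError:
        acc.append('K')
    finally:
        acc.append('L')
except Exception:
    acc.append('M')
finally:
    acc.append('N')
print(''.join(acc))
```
KLN

Both finally blocks run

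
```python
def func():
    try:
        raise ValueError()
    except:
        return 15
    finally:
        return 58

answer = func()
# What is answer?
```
58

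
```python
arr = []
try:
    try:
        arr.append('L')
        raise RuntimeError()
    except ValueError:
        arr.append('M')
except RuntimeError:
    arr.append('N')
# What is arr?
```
['L', 'N']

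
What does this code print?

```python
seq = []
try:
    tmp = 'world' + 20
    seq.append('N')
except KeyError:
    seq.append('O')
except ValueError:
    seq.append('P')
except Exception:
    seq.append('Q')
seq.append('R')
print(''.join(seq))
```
QR

TypeError not specifically caught, falls to Exception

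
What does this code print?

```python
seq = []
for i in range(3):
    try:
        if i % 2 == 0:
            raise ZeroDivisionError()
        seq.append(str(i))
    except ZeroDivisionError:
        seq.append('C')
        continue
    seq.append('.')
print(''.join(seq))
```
C1.C

continue in except skips rest of loop body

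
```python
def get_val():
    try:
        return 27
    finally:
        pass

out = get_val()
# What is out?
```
27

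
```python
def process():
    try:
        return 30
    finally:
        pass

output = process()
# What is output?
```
30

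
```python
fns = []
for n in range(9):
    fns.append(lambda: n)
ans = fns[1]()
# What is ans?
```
8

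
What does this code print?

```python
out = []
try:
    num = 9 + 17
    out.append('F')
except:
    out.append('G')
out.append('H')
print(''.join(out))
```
FH

No exception, try block completes normally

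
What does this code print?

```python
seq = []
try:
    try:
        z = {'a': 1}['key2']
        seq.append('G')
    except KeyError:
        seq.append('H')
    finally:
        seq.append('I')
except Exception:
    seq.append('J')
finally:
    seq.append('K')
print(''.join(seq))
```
HIK

Both finally blocks run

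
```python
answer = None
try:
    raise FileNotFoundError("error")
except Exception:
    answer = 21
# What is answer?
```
21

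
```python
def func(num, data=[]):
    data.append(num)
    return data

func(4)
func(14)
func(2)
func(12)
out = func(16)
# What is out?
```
[4, 14, 2, 12, 16]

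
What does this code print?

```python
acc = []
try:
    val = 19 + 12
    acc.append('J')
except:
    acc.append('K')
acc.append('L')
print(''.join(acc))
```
JL

No exception, try block completes normally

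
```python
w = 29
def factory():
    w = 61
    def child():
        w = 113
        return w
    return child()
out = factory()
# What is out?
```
113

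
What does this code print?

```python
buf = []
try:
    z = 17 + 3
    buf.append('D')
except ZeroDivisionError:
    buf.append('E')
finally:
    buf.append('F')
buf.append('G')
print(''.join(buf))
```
DFG

finally runs after normal execution too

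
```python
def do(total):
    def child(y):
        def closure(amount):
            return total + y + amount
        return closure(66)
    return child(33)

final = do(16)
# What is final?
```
115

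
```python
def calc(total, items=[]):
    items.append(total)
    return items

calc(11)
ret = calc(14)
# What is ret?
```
[11, 14]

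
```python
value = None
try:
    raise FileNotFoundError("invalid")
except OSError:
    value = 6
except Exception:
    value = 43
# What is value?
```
6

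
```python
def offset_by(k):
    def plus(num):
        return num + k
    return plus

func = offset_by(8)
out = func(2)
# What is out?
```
10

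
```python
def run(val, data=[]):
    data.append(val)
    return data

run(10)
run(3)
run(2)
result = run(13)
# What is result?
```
[10, 3, 2, 13]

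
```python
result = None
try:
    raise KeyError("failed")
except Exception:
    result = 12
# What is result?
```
12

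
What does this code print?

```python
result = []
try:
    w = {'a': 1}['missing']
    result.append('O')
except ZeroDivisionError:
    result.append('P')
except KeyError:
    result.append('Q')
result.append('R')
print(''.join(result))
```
QR

KeyError is caught by its specific handler, not ZeroDivisionError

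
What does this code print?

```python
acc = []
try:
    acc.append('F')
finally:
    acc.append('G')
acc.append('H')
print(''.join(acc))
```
FGH

try/finally without except, no exception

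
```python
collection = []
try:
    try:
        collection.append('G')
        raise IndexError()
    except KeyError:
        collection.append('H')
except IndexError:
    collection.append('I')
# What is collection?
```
['G', 'I']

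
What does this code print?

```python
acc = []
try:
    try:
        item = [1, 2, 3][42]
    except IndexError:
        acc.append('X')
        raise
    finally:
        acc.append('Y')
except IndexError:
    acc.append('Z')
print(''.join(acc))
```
XYZ

finally runs before re-raised exception propagates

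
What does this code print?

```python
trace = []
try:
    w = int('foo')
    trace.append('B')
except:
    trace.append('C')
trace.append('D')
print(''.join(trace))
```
CD

Exception raised in try, caught by bare except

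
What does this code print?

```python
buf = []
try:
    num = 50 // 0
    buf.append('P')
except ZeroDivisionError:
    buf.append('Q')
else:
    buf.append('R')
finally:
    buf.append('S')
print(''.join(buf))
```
QS

Exception: except runs, else skipped, finally runs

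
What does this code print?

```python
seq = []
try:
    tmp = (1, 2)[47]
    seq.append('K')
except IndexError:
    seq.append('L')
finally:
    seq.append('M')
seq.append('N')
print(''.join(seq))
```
LMN

finally always runs, even after exception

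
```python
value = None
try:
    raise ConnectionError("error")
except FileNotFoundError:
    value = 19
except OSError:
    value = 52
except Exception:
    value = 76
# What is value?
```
52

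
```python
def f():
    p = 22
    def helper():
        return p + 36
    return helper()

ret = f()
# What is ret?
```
58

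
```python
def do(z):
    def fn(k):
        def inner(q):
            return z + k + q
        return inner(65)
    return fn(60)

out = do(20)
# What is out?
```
145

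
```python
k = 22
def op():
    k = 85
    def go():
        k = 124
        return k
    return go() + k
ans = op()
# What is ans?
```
209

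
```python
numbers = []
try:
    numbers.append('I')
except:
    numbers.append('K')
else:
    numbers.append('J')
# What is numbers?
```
['I', 'J']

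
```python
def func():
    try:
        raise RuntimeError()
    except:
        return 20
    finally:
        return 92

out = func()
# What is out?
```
92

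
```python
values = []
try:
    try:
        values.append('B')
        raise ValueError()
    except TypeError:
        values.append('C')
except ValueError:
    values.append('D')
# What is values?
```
['B', 'D']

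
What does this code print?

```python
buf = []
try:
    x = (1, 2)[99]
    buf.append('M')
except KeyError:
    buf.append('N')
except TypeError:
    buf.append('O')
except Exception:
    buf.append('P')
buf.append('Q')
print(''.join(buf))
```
PQ

IndexError not specifically caught, falls to Exception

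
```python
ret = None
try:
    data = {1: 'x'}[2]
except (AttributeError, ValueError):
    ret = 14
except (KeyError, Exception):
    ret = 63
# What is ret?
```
63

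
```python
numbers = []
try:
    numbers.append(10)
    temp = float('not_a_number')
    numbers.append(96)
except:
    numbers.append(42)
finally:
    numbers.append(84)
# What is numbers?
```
[10, 42, 84]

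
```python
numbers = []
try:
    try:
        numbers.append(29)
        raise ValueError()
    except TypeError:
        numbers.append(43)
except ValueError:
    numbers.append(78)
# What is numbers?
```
[29, 78]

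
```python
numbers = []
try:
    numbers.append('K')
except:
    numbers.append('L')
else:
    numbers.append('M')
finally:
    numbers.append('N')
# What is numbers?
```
['K', 'M', 'N']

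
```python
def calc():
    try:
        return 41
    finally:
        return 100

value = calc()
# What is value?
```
100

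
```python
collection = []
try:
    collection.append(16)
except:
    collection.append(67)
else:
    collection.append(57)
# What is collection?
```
[16, 57]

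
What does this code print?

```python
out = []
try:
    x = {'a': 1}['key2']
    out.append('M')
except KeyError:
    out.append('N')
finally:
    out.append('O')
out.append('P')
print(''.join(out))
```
NOP

finally always runs, even after exception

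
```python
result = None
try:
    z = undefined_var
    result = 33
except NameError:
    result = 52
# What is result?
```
52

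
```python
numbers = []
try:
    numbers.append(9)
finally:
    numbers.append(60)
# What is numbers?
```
[9, 60]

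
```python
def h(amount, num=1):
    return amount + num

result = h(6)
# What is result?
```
7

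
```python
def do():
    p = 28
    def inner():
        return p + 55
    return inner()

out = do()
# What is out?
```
83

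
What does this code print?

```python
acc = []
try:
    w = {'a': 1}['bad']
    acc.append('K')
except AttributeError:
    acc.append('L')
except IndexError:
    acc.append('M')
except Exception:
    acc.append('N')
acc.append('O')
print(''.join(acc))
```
NO

KeyError not specifically caught, falls to Exception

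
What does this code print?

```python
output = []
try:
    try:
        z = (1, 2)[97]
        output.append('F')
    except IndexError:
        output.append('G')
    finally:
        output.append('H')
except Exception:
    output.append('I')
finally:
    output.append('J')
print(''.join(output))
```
GHJ

Both finally blocks run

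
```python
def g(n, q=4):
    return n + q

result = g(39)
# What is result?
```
43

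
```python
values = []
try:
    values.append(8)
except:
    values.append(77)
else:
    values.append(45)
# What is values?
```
[8, 45]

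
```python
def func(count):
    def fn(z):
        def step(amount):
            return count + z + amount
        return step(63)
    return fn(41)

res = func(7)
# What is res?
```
111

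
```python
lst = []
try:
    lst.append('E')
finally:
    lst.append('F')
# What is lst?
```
['E', 'F']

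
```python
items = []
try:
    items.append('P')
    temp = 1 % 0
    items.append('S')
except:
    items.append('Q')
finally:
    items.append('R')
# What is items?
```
['P', 'Q', 'R']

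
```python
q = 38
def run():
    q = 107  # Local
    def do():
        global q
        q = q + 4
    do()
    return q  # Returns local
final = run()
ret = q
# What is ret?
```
42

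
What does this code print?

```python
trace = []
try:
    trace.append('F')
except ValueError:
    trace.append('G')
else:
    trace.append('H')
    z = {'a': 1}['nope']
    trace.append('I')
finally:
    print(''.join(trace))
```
FH

Try succeeds, else appends 'H', KeyError in else is uncaught, finally prints before exception propagates ('I' never appended)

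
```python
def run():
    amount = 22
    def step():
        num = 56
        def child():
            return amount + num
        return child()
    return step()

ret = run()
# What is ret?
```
78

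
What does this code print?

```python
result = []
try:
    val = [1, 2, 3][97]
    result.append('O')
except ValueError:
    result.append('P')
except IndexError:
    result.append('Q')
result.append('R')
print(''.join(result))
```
QR

IndexError is caught by its specific handler, not ValueError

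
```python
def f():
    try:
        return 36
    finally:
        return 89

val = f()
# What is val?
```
89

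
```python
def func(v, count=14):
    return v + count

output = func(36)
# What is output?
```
50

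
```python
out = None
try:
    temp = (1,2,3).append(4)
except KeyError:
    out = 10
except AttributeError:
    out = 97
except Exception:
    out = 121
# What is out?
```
97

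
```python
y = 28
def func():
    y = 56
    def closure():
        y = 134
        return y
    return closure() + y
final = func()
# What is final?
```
190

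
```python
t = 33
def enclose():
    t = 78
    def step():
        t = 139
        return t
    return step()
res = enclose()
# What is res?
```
139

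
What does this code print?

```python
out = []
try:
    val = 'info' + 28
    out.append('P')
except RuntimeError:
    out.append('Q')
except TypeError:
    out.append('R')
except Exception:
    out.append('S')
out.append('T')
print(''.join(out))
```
RT

TypeError matches before generic Exception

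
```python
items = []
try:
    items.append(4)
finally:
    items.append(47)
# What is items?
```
[4, 47]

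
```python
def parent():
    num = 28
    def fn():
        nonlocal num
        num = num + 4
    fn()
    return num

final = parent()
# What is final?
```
32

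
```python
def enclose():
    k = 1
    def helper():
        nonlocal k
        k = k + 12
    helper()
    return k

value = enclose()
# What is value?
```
13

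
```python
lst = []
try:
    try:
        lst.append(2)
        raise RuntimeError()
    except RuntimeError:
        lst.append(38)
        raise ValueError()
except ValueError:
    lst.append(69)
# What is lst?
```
[2, 38, 69]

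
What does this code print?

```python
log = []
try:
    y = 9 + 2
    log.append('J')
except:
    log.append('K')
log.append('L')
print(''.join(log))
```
JL

No exception, try block completes normally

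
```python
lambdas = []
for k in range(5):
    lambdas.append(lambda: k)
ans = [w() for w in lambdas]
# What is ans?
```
[4, 4, 4, 4, 4]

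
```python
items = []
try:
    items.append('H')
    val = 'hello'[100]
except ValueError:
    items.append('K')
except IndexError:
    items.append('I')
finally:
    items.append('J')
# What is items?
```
['H', 'I', 'J']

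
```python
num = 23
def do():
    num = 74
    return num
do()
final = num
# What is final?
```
23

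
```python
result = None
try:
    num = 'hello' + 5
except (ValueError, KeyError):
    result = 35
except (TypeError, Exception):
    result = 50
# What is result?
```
50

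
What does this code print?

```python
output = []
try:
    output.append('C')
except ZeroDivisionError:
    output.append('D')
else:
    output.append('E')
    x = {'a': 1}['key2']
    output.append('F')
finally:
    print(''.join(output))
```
CE

Try succeeds, else appends 'E', KeyError in else is uncaught, finally prints before exception propagates ('F' never appended)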